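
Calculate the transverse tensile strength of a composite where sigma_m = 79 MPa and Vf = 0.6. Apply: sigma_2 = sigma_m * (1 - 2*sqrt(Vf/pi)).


factor = 1 - 2*sqrt(0.6/pi) = 0.126
sigma_2 = 79 * 0.126 = 9.95 MPa

9.95 MPa


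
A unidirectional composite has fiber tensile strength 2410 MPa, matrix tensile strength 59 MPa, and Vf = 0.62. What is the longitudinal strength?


sigma_1 = sigma_f*Vf + sigma_m*(1-Vf) = 2410*0.62 + 59*0.38 = 1516.6 MPa

1516.6 MPa


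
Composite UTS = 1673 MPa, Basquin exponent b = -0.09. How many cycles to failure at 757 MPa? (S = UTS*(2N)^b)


N = 0.5 * (S/UTS)^(1/b) = 0.5 * (757/1673)^(1/-0.09) = 3354.5738 cycles

3354.5738 cycles


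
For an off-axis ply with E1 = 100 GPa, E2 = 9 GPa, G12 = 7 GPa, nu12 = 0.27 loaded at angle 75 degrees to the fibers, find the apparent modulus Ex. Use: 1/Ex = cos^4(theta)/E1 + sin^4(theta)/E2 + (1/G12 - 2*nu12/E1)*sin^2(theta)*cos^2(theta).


cos^4(75) = 0.004487, sin^4(75) = 0.870513, sin^2(75)*cos^2(75) = 0.0625
1/G12 - 2*nu12/E1 = 1/7 - 2*0.27/100 = 0.137457 GPa^-1
1/Ex = 0.004487/100 + 0.870513/9 + 0.137457*0.0625 = 0.1053596 GPa^-1
Ex = 9.49 GPa

9.49 GPa


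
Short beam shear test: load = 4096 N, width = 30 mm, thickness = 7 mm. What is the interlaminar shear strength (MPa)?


ILSS = 3F/(4bh) = 3*4096/(4*30*7) = 14.63 MPa

14.63 MPa


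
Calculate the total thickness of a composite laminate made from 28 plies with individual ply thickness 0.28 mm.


h = n * t_ply = 28 * 0.28 = 7.84 mm

7.84 mm


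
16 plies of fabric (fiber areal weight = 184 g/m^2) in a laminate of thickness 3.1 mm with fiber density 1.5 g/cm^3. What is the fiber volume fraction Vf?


Vf = n * FAW / (rho_f * h * 1000) = 16 * 184 / (1.5 * 3.1 * 1000) = 0.6331

0.6331


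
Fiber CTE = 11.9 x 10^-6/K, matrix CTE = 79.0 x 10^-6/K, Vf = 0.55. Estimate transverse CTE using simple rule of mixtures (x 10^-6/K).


alpha_2 = alpha_f*Vf + alpha_m*(1-Vf) = 11.9*0.55 + 79.0*0.45 = 42.1 x 10^-6/K

42.1 x 10^-6/K


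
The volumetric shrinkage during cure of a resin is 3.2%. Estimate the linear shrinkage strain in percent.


Linear shrinkage ≈ vol_shrink/3 = 3.2/3 = 1.067%

1.067%


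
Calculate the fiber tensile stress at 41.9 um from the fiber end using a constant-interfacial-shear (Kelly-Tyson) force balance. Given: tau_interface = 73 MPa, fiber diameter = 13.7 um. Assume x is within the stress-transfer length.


Force balance: sigma_f * (pi*d^2/4) = tau * (pi*d) * x  ->  sigma_f = 4 * tau * x / d
sigma_f = 4 * 73 * 41.9 / 13.7 = 893.1 MPa

893.1 MPa


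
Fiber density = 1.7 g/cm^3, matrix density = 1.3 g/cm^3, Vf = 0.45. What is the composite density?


rho_c = rho_f*Vf + rho_m*(1-Vf) = 1.7*0.45 + 1.3*0.55 = 1.48 g/cm^3

1.48 g/cm^3


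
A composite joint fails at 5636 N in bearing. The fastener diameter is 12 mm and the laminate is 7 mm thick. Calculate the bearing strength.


sigma_br = F/(d*h) = 5636/(12*7) = 67.1 MPa

67.1 MPa


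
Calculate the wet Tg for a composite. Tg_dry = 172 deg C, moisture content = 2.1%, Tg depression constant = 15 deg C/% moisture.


Tg_wet = Tg_dry - k*moisture = 172 - 15*2.1 = 140.5 deg C

140.5 deg C


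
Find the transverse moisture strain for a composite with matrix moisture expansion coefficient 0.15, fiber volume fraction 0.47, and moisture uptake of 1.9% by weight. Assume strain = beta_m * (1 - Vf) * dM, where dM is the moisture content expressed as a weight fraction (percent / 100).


dM = 1.9/100 = 0.019
strain = beta_m * (1-Vf) * dM = 0.15 * 0.53 * 0.019 = 0.0015105

0.0015105


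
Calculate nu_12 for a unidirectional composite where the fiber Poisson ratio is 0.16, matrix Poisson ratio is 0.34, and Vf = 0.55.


nu_12 = nu_f*Vf + nu_m*(1-Vf) = 0.16*0.55 + 0.34*0.45 = 0.241

0.241


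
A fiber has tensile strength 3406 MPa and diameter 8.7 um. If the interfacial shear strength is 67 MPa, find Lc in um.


Lc = sigma_f * d / (2 * tau_i) = 3406 * 8.7 / (2 * 67) = 221.1 um

221.1 um


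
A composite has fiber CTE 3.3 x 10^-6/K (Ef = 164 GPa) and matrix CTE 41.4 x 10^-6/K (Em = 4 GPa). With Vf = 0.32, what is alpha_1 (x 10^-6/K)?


E1 = Ef*Vf + Em*(1-Vf) = 55.2
alpha_1 = (alpha_f*Ef*Vf + alpha_m*Em*(1-Vf))/E1 = 5.18 x 10^-6/K

5.18 x 10^-6/K


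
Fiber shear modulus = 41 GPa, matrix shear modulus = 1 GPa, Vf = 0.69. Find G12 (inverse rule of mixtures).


1/G12 = Vf/Gf + (1-Vf)/Gm = 0.69/41 + 0.31/1
G12 = 3.06 GPa

3.06 GPa


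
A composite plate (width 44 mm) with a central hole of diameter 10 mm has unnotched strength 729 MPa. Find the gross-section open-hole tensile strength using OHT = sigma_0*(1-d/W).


OHT = sigma_0*(1-d/W) = 729*(1-10/44) = 563.3 MPa

563.3 MPa


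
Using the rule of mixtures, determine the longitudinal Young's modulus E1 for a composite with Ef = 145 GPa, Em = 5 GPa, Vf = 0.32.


E1 = Ef*Vf + Em*(1-Vf) = 145*0.32 + 5*0.68 = 49.8 GPa

49.8 GPa


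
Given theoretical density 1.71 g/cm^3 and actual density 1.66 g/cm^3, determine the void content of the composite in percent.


Void% = (rho_theo - rho_actual)/rho_theo * 100 = (1.71 - 1.66)/1.71 * 100 = 2.92%

2.92%


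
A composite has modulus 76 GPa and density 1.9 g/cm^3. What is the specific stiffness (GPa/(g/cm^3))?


Specific stiffness = E/rho = 76/1.9 = 40.0 GPa/(g/cm^3)

40.0 GPa/(g/cm^3)


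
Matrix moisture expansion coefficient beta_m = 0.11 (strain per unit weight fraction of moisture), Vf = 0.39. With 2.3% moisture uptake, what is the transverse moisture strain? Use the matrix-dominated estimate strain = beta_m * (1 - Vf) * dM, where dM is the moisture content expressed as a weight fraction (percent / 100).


dM = 2.3/100 = 0.023
strain = beta_m * (1-Vf) * dM = 0.11 * 0.61 * 0.023 = 0.0015433

0.0015433


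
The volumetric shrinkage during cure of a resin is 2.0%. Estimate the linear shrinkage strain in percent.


Linear shrinkage ≈ vol_shrink/3 = 2.0/3 = 0.667%

0.667%


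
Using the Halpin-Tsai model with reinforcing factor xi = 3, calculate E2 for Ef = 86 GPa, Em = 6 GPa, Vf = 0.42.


eta = (Ef/Em - 1)/(Ef/Em + xi) = (14.3333 - 1)/(14.3333 + 3) = 0.7692
E2 = Em*(1+xi*eta*Vf)/(1-eta*Vf) = 17.45 GPa

17.45 GPa


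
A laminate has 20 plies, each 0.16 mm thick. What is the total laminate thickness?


h = n * t_ply = 20 * 0.16 = 3.2 mm

3.2 mm


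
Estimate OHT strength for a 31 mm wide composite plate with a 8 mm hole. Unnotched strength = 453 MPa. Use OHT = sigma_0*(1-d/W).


OHT = sigma_0*(1-d/W) = 453*(1-8/31) = 336.1 MPa

336.1 MPa


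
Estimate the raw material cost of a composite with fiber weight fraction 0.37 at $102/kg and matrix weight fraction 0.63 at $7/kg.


Cost = cost_f*Wf + cost_m*Wm = 102*0.37 + 7*0.63 = $42.15/kg

$42.15/kg


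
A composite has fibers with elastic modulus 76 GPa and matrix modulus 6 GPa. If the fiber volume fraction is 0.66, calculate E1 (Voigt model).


E1 = Ef*Vf + Em*(1-Vf) = 76*0.66 + 6*0.34 = 52.2 GPa

52.2 GPa


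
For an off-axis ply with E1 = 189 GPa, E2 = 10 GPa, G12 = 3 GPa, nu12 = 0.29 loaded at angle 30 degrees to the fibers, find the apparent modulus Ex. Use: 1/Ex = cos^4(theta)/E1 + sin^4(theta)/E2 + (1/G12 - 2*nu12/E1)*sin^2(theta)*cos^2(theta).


cos^4(30) = 0.5625, sin^4(30) = 0.0625, sin^2(30)*cos^2(30) = 0.1875
1/G12 - 2*nu12/E1 = 1/3 - 2*0.29/189 = 0.330265 GPa^-1
1/Ex = 0.5625/189 + 0.0625/10 + 0.330265*0.1875 = 0.0711508 GPa^-1
Ex = 14.05 GPa

14.05 GPa


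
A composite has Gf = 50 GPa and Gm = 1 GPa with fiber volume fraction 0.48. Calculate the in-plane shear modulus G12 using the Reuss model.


1/G12 = Vf/Gf + (1-Vf)/Gm = 0.48/50 + 0.52/1
G12 = 1.89 GPa

1.89 GPa


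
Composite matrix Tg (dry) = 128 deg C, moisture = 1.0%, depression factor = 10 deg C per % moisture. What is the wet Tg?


Tg_wet = Tg_dry - k*moisture = 128 - 10*1.0 = 118.0 deg C

118.0 deg C


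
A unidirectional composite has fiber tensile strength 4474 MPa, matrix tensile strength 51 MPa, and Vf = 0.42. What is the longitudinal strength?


sigma_1 = sigma_f*Vf + sigma_m*(1-Vf) = 4474*0.42 + 51*0.58 = 1908.7 MPa

1908.7 MPa


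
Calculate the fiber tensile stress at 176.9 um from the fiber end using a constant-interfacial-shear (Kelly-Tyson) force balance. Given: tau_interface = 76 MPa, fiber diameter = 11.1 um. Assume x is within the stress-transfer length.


Force balance: sigma_f * (pi*d^2/4) = tau * (pi*d) * x  ->  sigma_f = 4 * tau * x / d
sigma_f = 4 * 76 * 176.9 / 11.1 = 4844.8 MPa

4844.8 MPa


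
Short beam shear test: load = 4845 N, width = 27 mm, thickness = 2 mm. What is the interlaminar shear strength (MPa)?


ILSS = 3F/(4bh) = 3*4845/(4*27*2) = 67.29 MPa

67.29 MPa


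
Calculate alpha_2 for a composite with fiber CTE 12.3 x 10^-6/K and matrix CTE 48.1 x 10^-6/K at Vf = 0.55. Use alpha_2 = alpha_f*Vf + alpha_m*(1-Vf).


alpha_2 = alpha_f*Vf + alpha_m*(1-Vf) = 12.3*0.55 + 48.1*0.45 = 28.4 x 10^-6/K

28.4 x 10^-6/K


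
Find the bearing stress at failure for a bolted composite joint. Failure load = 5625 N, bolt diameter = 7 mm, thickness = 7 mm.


sigma_br = F/(d*h) = 5625/(7*7) = 114.8 MPa

114.8 MPa


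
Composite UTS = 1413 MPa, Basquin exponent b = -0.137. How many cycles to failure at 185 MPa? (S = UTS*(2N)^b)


N = 0.5 * (S/UTS)^(1/b) = 0.5 * (185/1413)^(1/-0.137) = 1.3932e+06 cycles

1.3932e+06 cycles


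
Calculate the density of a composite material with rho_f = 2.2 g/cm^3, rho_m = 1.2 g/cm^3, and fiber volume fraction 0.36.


rho_c = rho_f*Vf + rho_m*(1-Vf) = 2.2*0.36 + 1.2*0.64 = 1.56 g/cm^3

1.56 g/cm^3


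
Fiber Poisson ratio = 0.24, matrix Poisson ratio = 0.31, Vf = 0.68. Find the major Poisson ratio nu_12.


nu_12 = nu_f*Vf + nu_m*(1-Vf) = 0.24*0.68 + 0.31*0.32 = 0.2624

0.2624


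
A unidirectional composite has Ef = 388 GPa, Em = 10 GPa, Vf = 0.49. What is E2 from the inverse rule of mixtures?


1/E2 = Vf/Ef + (1-Vf)/Em = 0.49/388 + 0.51/10
E2 = 19.13 GPa

19.13 GPa


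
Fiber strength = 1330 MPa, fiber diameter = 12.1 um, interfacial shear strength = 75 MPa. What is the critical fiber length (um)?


Lc = sigma_f * d / (2 * tau_i) = 1330 * 12.1 / (2 * 75) = 107.3 um

107.3 um


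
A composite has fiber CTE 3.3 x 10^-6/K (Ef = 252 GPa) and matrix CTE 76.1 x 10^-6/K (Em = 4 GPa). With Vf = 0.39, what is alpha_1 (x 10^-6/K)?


E1 = Ef*Vf + Em*(1-Vf) = 100.72
alpha_1 = (alpha_f*Ef*Vf + alpha_m*Em*(1-Vf))/E1 = 5.06 x 10^-6/K

5.06 x 10^-6/K


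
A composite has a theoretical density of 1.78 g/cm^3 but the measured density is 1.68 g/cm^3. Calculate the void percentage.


Void% = (rho_theo - rho_actual)/rho_theo * 100 = (1.78 - 1.68)/1.78 * 100 = 5.62%

5.62%


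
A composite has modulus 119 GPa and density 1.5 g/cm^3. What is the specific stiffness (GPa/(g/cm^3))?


Specific stiffness = E/rho = 119/1.5 = 79.3 GPa/(g/cm^3)

79.3 GPa/(g/cm^3)


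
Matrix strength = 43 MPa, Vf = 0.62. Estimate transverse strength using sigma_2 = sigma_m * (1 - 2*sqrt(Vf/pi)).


factor = 1 - 2*sqrt(0.62/pi) = 0.1115
sigma_2 = 43 * 0.1115 = 4.8 MPa

4.8 MPa


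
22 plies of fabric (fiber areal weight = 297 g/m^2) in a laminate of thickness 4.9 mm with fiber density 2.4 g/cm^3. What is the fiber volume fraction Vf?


Vf = n * FAW / (rho_f * h * 1000) = 22 * 297 / (2.4 * 4.9 * 1000) = 0.5556

0.5556


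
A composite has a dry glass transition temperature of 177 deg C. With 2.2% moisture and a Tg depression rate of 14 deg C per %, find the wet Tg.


Tg_wet = Tg_dry - k*moisture = 177 - 14*2.2 = 146.2 deg C

146.2 deg C


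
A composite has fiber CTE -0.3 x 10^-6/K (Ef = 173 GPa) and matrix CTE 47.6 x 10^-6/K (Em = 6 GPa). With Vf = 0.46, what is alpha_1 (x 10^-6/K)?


E1 = Ef*Vf + Em*(1-Vf) = 82.82
alpha_1 = (alpha_f*Ef*Vf + alpha_m*Em*(1-Vf))/E1 = 1.57 x 10^-6/K

1.57 x 10^-6/K


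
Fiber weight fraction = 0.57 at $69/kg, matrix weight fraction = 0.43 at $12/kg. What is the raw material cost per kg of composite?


Cost = cost_f*Wf + cost_m*Wm = 69*0.57 + 12*0.43 = $44.49/kg

$44.49/kg


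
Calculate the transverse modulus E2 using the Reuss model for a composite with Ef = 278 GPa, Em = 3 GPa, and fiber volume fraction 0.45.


1/E2 = Vf/Ef + (1-Vf)/Em = 0.45/278 + 0.55/3
E2 = 5.41 GPa

5.41 GPa


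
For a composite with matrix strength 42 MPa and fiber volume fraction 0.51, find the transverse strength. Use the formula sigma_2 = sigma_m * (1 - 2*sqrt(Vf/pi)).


factor = 1 - 2*sqrt(0.51/pi) = 0.1942
sigma_2 = 42 * 0.1942 = 8.16 MPa

8.16 MPa


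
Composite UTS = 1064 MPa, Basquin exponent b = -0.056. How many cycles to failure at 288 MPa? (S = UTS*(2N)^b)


N = 0.5 * (S/UTS)^(1/b) = 0.5 * (288/1064)^(1/-0.056) = 6.8199e+09 cycles

6.8199e+09 cycles


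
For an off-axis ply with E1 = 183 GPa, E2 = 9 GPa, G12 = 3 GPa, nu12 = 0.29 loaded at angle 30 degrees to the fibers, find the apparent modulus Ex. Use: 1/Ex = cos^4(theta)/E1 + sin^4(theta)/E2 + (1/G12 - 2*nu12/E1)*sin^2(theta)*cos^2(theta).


cos^4(30) = 0.5625, sin^4(30) = 0.0625, sin^2(30)*cos^2(30) = 0.1875
1/G12 - 2*nu12/E1 = 1/3 - 2*0.29/183 = 0.330164 GPa^-1
1/Ex = 0.5625/183 + 0.0625/9 + 0.330164*0.1875 = 0.071924 GPa^-1
Ex = 13.9 GPa

13.9 GPa


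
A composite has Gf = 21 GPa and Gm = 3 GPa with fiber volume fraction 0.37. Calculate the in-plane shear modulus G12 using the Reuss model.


1/G12 = Vf/Gf + (1-Vf)/Gm = 0.37/21 + 0.63/3
G12 = 4.39 GPa

4.39 GPa


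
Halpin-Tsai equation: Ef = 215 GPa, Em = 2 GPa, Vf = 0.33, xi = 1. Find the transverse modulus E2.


eta = (Ef/Em - 1)/(Ef/Em + xi) = (107.5 - 1)/(107.5 + 1) = 0.9816
E2 = Em*(1+xi*eta*Vf)/(1-eta*Vf) = 3.92 GPa

3.92 GPa


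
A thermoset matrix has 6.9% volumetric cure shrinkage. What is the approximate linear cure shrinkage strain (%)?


Linear shrinkage ≈ vol_shrink/3 = 6.9/3 = 2.3%

2.3%


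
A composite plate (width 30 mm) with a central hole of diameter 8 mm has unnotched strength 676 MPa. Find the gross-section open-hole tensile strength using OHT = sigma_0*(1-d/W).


OHT = sigma_0*(1-d/W) = 676*(1-8/30) = 495.7 MPa

495.7 MPa


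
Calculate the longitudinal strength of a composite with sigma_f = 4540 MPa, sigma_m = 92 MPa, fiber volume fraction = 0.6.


sigma_1 = sigma_f*Vf + sigma_m*(1-Vf) = 4540*0.6 + 92*0.4 = 2760.8 MPa

2760.8 MPa


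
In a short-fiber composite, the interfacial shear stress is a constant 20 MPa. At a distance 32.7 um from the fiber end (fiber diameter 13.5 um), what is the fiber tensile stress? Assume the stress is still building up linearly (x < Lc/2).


Force balance: sigma_f * (pi*d^2/4) = tau * (pi*d) * x  ->  sigma_f = 4 * tau * x / d
sigma_f = 4 * 20 * 32.7 / 13.5 = 193.8 MPa

193.8 MPa


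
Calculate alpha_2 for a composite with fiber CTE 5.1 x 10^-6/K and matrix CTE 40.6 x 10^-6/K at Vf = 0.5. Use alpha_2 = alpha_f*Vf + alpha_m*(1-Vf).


alpha_2 = alpha_f*Vf + alpha_m*(1-Vf) = 5.1*0.5 + 40.6*0.5 = 22.9 x 10^-6/K

22.9 x 10^-6/K


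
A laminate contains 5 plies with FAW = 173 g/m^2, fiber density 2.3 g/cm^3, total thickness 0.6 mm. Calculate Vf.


Vf = n * FAW / (rho_f * h * 1000) = 5 * 173 / (2.3 * 0.6 * 1000) = 0.6268

0.6268


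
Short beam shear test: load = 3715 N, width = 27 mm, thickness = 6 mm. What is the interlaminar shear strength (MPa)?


ILSS = 3F/(4bh) = 3*3715/(4*27*6) = 17.2 MPa

17.2 MPa


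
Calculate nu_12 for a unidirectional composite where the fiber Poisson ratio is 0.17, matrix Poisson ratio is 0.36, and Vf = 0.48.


nu_12 = nu_f*Vf + nu_m*(1-Vf) = 0.17*0.48 + 0.36*0.52 = 0.2688

0.2688


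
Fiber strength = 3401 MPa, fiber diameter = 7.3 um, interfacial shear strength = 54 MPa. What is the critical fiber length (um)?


Lc = sigma_f * d / (2 * tau_i) = 3401 * 7.3 / (2 * 54) = 229.9 um

229.9 um


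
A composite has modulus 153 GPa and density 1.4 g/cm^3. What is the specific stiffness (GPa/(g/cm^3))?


Specific stiffness = E/rho = 153/1.4 = 109.3 GPa/(g/cm^3)

109.3 GPa/(g/cm^3)


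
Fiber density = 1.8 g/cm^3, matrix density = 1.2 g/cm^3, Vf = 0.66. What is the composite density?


rho_c = rho_f*Vf + rho_m*(1-Vf) = 1.8*0.66 + 1.2*0.34 = 1.596 g/cm^3

1.596 g/cm^3


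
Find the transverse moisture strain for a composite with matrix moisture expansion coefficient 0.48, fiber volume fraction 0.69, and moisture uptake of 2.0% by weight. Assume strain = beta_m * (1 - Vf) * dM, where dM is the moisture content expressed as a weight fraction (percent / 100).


dM = 2.0/100 = 0.02
strain = beta_m * (1-Vf) * dM = 0.48 * 0.31 * 0.02 = 0.002976

0.002976


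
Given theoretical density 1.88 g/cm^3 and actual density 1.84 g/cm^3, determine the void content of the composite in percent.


Void% = (rho_theo - rho_actual)/rho_theo * 100 = (1.88 - 1.84)/1.88 * 100 = 2.13%

2.13%


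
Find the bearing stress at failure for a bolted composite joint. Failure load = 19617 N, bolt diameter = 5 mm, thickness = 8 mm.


sigma_br = F/(d*h) = 19617/(5*8) = 490.4 MPa

490.4 MPa


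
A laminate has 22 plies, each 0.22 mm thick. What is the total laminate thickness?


h = n * t_ply = 22 * 0.22 = 4.84 mm

4.84 mm


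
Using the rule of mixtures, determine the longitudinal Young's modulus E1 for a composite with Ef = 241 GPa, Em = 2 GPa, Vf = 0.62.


E1 = Ef*Vf + Em*(1-Vf) = 241*0.62 + 2*0.38 = 150.18 GPa

150.18 GPa


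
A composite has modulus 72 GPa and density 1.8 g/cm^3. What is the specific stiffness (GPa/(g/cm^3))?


Specific stiffness = E/rho = 72/1.8 = 40.0 GPa/(g/cm^3)

40.0 GPa/(g/cm^3)


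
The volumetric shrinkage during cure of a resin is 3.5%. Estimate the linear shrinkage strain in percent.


Linear shrinkage ≈ vol_shrink/3 = 3.5/3 = 1.167%

1.167%


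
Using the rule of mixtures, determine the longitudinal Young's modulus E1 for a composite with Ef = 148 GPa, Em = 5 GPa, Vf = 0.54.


E1 = Ef*Vf + Em*(1-Vf) = 148*0.54 + 5*0.46 = 82.22 GPa

82.22 GPa


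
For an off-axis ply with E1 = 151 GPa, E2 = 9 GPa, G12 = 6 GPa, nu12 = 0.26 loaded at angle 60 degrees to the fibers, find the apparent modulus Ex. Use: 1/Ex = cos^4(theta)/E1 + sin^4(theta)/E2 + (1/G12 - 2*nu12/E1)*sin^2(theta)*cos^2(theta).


cos^4(60) = 0.0625, sin^4(60) = 0.5625, sin^2(60)*cos^2(60) = 0.1875
1/G12 - 2*nu12/E1 = 1/6 - 2*0.26/151 = 0.163223 GPa^-1
1/Ex = 0.0625/151 + 0.5625/9 + 0.163223*0.1875 = 0.0935182 GPa^-1
Ex = 10.69 GPa

10.69 GPa


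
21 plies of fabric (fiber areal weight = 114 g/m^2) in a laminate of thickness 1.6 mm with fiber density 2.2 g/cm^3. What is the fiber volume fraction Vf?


Vf = n * FAW / (rho_f * h * 1000) = 21 * 114 / (2.2 * 1.6 * 1000) = 0.6801

0.6801


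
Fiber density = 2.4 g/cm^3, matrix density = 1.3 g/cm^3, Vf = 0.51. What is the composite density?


rho_c = rho_f*Vf + rho_m*(1-Vf) = 2.4*0.51 + 1.3*0.49 = 1.861 g/cm^3

1.861 g/cm^3


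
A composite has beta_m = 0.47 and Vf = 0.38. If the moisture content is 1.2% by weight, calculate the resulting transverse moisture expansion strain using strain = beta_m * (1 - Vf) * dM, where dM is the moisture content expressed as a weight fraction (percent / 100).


dM = 1.2/100 = 0.012
strain = beta_m * (1-Vf) * dM = 0.47 * 0.62 * 0.012 = 0.0034968

0.0034968


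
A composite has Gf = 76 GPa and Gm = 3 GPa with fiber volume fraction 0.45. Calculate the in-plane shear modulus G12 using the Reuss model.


1/G12 = Vf/Gf + (1-Vf)/Gm = 0.45/76 + 0.55/3
G12 = 5.28 GPa

5.28 GPa


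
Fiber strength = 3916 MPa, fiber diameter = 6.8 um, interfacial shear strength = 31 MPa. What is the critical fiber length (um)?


Lc = sigma_f * d / (2 * tau_i) = 3916 * 6.8 / (2 * 31) = 429.5 um

429.5 um


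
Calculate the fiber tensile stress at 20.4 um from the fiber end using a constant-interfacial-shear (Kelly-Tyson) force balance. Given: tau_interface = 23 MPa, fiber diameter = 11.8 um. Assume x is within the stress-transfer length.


Force balance: sigma_f * (pi*d^2/4) = tau * (pi*d) * x  ->  sigma_f = 4 * tau * x / d
sigma_f = 4 * 23 * 20.4 / 11.8 = 159.1 MPa

159.1 MPa


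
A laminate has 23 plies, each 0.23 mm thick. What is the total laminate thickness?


h = n * t_ply = 23 * 0.23 = 5.29 mm

5.29 mm


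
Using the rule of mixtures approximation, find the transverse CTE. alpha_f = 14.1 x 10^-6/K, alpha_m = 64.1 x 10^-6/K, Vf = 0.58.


alpha_2 = alpha_f*Vf + alpha_m*(1-Vf) = 14.1*0.58 + 64.1*0.42 = 35.1 x 10^-6/K

35.1 x 10^-6/K


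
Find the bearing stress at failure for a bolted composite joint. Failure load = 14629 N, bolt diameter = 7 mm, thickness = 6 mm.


sigma_br = F/(d*h) = 14629/(7*6) = 348.3 MPa

348.3 MPa


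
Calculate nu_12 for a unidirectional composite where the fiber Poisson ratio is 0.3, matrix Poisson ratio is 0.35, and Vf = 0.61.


nu_12 = nu_f*Vf + nu_m*(1-Vf) = 0.3*0.61 + 0.35*0.39 = 0.3195

0.3195


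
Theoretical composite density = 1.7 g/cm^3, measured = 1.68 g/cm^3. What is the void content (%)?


Void% = (rho_theo - rho_actual)/rho_theo * 100 = (1.7 - 1.68)/1.7 * 100 = 1.18%

1.18%


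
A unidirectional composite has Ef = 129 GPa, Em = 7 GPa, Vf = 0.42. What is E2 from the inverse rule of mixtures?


1/E2 = Vf/Ef + (1-Vf)/Em = 0.42/129 + 0.58/7
E2 = 11.61 GPa

11.61 GPa


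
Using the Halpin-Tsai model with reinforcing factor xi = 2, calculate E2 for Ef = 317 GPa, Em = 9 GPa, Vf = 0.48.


eta = (Ef/Em - 1)/(Ef/Em + xi) = (35.2222 - 1)/(35.2222 + 2) = 0.9194
E2 = Em*(1+xi*eta*Vf)/(1-eta*Vf) = 30.33 GPa

30.33 GPa


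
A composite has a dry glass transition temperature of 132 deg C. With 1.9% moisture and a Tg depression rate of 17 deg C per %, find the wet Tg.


Tg_wet = Tg_dry - k*moisture = 132 - 17*1.9 = 99.7 deg C

99.7 deg C


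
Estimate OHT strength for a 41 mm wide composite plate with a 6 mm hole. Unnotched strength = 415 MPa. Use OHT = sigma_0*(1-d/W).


OHT = sigma_0*(1-d/W) = 415*(1-6/41) = 354.3 MPa

354.3 MPa


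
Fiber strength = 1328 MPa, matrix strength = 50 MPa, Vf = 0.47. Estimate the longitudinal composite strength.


sigma_1 = sigma_f*Vf + sigma_m*(1-Vf) = 1328*0.47 + 50*0.53 = 650.7 MPa

650.7 MPa


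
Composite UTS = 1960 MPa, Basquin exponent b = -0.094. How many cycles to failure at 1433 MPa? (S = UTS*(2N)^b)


N = 0.5 * (S/UTS)^(1/b) = 0.5 * (1433/1960)^(1/-0.094) = 13.9921 cycles

13.9921 cycles


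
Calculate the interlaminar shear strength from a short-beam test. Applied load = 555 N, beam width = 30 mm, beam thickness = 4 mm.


ILSS = 3F/(4bh) = 3*555/(4*30*4) = 3.47 MPa

3.47 MPa


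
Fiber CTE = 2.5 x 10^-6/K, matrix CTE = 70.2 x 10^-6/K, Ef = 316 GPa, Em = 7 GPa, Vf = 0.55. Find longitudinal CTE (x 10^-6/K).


E1 = Ef*Vf + Em*(1-Vf) = 176.95
alpha_1 = (alpha_f*Ef*Vf + alpha_m*Em*(1-Vf))/E1 = 3.71 x 10^-6/K

3.71 x 10^-6/K


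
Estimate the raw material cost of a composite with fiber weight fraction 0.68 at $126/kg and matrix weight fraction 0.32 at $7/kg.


Cost = cost_f*Wf + cost_m*Wm = 126*0.68 + 7*0.32 = $87.92/kg

$87.92/kg


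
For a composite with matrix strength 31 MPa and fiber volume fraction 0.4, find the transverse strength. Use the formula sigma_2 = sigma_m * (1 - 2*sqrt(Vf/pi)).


factor = 1 - 2*sqrt(0.4/pi) = 0.2864
sigma_2 = 31 * 0.2864 = 8.88 MPa

8.88 MPa


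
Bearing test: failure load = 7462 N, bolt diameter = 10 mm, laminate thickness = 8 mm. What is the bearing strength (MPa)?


sigma_br = F/(d*h) = 7462/(10*8) = 93.3 MPa

93.3 MPa


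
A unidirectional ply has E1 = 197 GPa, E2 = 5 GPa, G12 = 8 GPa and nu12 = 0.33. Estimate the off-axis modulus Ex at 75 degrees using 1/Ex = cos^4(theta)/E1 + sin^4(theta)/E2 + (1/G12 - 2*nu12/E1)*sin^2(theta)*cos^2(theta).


cos^4(75) = 0.004487, sin^4(75) = 0.870513, sin^2(75)*cos^2(75) = 0.0625
1/G12 - 2*nu12/E1 = 1/8 - 2*0.33/197 = 0.12165 GPa^-1
1/Ex = 0.004487/197 + 0.870513/5 + 0.12165*0.0625 = 0.1817284 GPa^-1
Ex = 5.5 GPa

5.5 GPa


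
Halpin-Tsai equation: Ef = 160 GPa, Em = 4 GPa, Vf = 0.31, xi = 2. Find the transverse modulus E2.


eta = (Ef/Em - 1)/(Ef/Em + xi) = (40.0 - 1)/(40.0 + 2) = 0.9286
E2 = Em*(1+xi*eta*Vf)/(1-eta*Vf) = 8.85 GPa

8.85 GPa


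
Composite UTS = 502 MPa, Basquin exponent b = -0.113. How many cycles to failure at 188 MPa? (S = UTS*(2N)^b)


N = 0.5 * (S/UTS)^(1/b) = 0.5 * (188/502)^(1/-0.113) = 2976.5433 cycles

2976.5433 cycles


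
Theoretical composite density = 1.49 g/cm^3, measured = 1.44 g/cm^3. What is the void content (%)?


Void% = (rho_theo - rho_actual)/rho_theo * 100 = (1.49 - 1.44)/1.49 * 100 = 3.36%

3.36%


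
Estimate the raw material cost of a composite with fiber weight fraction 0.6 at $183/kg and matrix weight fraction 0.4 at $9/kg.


Cost = cost_f*Wf + cost_m*Wm = 183*0.6 + 9*0.4 = $113.4/kg

$113.4/kg


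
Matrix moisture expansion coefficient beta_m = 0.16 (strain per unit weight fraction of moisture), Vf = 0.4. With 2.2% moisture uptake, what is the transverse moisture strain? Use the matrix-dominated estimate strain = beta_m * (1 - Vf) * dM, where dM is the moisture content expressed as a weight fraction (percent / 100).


dM = 2.2/100 = 0.022
strain = beta_m * (1-Vf) * dM = 0.16 * 0.6 * 0.022 = 0.002112

0.002112


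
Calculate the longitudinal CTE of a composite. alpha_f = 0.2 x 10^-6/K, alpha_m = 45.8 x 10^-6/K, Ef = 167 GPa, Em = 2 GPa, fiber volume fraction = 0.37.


E1 = Ef*Vf + Em*(1-Vf) = 63.05
alpha_1 = (alpha_f*Ef*Vf + alpha_m*Em*(1-Vf))/E1 = 1.11 x 10^-6/K

1.11 x 10^-6/K


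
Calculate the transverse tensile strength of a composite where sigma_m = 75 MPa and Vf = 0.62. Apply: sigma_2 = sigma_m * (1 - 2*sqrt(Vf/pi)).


factor = 1 - 2*sqrt(0.62/pi) = 0.1115
sigma_2 = 75 * 0.1115 = 8.36 MPa

8.36 MPa


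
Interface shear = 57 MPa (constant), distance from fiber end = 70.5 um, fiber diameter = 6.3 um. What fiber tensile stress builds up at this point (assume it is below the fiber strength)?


Force balance: sigma_f * (pi*d^2/4) = tau * (pi*d) * x  ->  sigma_f = 4 * tau * x / d
sigma_f = 4 * 57 * 70.5 / 6.3 = 2551.4 MPa

2551.4 MPa


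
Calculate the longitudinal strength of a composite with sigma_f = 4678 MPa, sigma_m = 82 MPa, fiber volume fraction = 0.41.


sigma_1 = sigma_f*Vf + sigma_m*(1-Vf) = 4678*0.41 + 82*0.59 = 1966.4 MPa

1966.4 MPa


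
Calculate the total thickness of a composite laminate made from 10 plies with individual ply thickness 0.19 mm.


h = n * t_ply = 10 * 0.19 = 1.9 mm

1.9 mm


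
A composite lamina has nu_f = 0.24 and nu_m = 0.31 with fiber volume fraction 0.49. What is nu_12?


nu_12 = nu_f*Vf + nu_m*(1-Vf) = 0.24*0.49 + 0.31*0.51 = 0.2757

0.2757


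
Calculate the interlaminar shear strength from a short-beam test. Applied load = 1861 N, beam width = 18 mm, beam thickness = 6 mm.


ILSS = 3F/(4bh) = 3*1861/(4*18*6) = 12.92 MPa

12.92 MPa


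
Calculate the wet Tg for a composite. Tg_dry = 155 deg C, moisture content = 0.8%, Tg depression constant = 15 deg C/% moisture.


Tg_wet = Tg_dry - k*moisture = 155 - 15*0.8 = 143.0 deg C

143.0 deg C


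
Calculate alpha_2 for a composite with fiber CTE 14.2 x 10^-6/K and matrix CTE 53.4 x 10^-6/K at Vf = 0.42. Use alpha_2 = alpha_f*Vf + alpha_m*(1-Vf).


alpha_2 = alpha_f*Vf + alpha_m*(1-Vf) = 14.2*0.42 + 53.4*0.58 = 36.9 x 10^-6/K

36.9 x 10^-6/K


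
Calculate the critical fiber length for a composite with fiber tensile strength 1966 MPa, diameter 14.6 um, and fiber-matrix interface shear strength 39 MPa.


Lc = sigma_f * d / (2 * tau_i) = 1966 * 14.6 / (2 * 39) = 368.0 um

368.0 um


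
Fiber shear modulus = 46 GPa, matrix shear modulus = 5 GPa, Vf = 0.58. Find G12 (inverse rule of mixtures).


1/G12 = Vf/Gf + (1-Vf)/Gm = 0.58/46 + 0.42/5
G12 = 10.35 GPa

10.35 GPa


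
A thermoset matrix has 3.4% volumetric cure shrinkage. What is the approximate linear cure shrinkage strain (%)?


Linear shrinkage ≈ vol_shrink/3 = 3.4/3 = 1.133%

1.133%


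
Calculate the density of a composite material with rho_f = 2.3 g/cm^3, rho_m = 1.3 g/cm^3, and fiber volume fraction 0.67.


rho_c = rho_f*Vf + rho_m*(1-Vf) = 2.3*0.67 + 1.3*0.33 = 1.97 g/cm^3

1.97 g/cm^3


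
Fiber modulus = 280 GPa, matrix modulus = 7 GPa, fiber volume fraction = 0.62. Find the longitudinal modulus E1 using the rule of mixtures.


E1 = Ef*Vf + Em*(1-Vf) = 280*0.62 + 7*0.38 = 176.26 GPa

176.26 GPa


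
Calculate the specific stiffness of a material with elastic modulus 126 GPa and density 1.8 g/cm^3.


Specific stiffness = E/rho = 126/1.8 = 70.0 GPa/(g/cm^3)

70.0 GPa/(g/cm^3)


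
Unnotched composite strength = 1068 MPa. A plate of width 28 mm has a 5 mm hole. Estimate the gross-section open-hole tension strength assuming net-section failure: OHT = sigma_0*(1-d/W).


OHT = sigma_0*(1-d/W) = 1068*(1-5/28) = 877.3 MPa

877.3 MPa


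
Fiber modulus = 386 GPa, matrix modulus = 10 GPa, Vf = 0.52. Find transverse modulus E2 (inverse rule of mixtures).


1/E2 = Vf/Ef + (1-Vf)/Em = 0.52/386 + 0.48/10
E2 = 20.26 GPa

20.26 GPa


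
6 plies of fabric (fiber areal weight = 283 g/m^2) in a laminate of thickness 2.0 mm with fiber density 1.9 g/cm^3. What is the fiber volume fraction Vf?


Vf = n * FAW / (rho_f * h * 1000) = 6 * 283 / (1.9 * 2.0 * 1000) = 0.4468

0.4468


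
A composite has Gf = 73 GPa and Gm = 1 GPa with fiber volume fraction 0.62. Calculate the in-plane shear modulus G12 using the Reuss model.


1/G12 = Vf/Gf + (1-Vf)/Gm = 0.62/73 + 0.38/1
G12 = 2.57 GPa

2.57 GPa


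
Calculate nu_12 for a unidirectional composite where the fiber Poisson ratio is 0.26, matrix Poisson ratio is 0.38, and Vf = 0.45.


nu_12 = nu_f*Vf + nu_m*(1-Vf) = 0.26*0.45 + 0.38*0.55 = 0.326

0.326


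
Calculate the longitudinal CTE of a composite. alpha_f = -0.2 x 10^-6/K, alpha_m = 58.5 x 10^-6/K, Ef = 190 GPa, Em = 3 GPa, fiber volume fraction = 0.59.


E1 = Ef*Vf + Em*(1-Vf) = 113.33
alpha_1 = (alpha_f*Ef*Vf + alpha_m*Em*(1-Vf))/E1 = 0.44 x 10^-6/K

0.44 x 10^-6/K


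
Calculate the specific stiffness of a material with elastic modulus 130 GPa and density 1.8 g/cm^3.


Specific stiffness = E/rho = 130/1.8 = 72.2 GPa/(g/cm^3)

72.2 GPa/(g/cm^3)


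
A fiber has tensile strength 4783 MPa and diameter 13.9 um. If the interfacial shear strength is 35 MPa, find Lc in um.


Lc = sigma_f * d / (2 * tau_i) = 4783 * 13.9 / (2 * 35) = 949.8 um

949.8 um


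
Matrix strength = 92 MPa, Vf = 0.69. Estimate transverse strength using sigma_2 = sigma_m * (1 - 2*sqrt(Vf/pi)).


factor = 1 - 2*sqrt(0.69/pi) = 0.0627
sigma_2 = 92 * 0.0627 = 5.77 MPa

5.77 MPa


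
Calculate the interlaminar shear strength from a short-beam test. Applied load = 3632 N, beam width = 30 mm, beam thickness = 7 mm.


ILSS = 3F/(4bh) = 3*3632/(4*30*7) = 12.97 MPa

12.97 MPa


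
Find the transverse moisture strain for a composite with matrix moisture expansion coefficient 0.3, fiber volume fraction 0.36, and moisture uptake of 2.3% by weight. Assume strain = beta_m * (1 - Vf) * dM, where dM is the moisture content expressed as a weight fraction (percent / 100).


dM = 2.3/100 = 0.023
strain = beta_m * (1-Vf) * dM = 0.3 * 0.64 * 0.023 = 0.004416

0.004416


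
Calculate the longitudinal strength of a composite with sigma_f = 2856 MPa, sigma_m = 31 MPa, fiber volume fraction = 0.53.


sigma_1 = sigma_f*Vf + sigma_m*(1-Vf) = 2856*0.53 + 31*0.47 = 1528.3 MPa

1528.3 MPa


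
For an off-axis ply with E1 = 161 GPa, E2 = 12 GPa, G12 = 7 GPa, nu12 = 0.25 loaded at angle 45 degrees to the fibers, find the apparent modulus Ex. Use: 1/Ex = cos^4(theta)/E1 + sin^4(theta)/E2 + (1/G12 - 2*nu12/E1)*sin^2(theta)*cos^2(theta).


cos^4(45) = 0.25, sin^4(45) = 0.25, sin^2(45)*cos^2(45) = 0.25
1/G12 - 2*nu12/E1 = 1/7 - 2*0.25/161 = 0.139752 GPa^-1
1/Ex = 0.25/161 + 0.25/12 + 0.139752*0.25 = 0.057324 GPa^-1
Ex = 17.44 GPa

17.44 GPa


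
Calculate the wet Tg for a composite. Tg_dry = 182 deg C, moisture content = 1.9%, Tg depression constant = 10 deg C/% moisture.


Tg_wet = Tg_dry - k*moisture = 182 - 10*1.9 = 163.0 deg C

163.0 deg C


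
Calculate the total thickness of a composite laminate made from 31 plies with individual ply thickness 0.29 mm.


h = n * t_ply = 31 * 0.29 = 8.99 mm

8.99 mm


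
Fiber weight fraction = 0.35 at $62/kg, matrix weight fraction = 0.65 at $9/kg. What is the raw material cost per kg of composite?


Cost = cost_f*Wf + cost_m*Wm = 62*0.35 + 9*0.65 = $27.55/kg

$27.55/kg


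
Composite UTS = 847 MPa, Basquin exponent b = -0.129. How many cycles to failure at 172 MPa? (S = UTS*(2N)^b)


N = 0.5 * (S/UTS)^(1/b) = 0.5 * (172/847)^(1/-0.129) = 116429.4227 cycles

116429.4227 cycles


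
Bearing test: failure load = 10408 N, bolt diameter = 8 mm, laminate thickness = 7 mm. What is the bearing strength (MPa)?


sigma_br = F/(d*h) = 10408/(8*7) = 185.9 MPa

185.9 MPa


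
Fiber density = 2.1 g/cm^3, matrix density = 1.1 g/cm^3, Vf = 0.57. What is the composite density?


rho_c = rho_f*Vf + rho_m*(1-Vf) = 2.1*0.57 + 1.1*0.43 = 1.67 g/cm^3

1.67 g/cm^3


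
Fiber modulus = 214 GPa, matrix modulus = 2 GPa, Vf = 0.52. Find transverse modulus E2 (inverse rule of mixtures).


1/E2 = Vf/Ef + (1-Vf)/Em = 0.52/214 + 0.48/2
E2 = 4.12 GPa

4.12 GPa


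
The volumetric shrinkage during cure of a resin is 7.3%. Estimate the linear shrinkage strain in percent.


Linear shrinkage ≈ vol_shrink/3 = 7.3/3 = 2.433%

2.433%


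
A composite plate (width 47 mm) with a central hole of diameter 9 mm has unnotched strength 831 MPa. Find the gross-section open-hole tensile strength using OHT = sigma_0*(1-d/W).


OHT = sigma_0*(1-d/W) = 831*(1-9/47) = 671.9 MPa

671.9 MPa


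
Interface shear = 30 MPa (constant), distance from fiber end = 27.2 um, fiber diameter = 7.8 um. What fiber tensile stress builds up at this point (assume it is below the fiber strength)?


Force balance: sigma_f * (pi*d^2/4) = tau * (pi*d) * x  ->  sigma_f = 4 * tau * x / d
sigma_f = 4 * 30 * 27.2 / 7.8 = 418.5 MPa

418.5 MPa


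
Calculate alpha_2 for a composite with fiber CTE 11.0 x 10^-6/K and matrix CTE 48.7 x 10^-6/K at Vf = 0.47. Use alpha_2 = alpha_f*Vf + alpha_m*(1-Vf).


alpha_2 = alpha_f*Vf + alpha_m*(1-Vf) = 11.0*0.47 + 48.7*0.53 = 31.0 x 10^-6/K

31.0 x 10^-6/K


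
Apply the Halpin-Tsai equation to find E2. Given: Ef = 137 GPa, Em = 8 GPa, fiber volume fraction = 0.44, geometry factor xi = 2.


eta = (Ef/Em - 1)/(Ef/Em + xi) = (17.125 - 1)/(17.125 + 2) = 0.8431
E2 = Em*(1+xi*eta*Vf)/(1-eta*Vf) = 22.15 GPa

22.15 GPa


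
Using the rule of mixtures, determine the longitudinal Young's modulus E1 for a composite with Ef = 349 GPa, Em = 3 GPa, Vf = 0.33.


E1 = Ef*Vf + Em*(1-Vf) = 349*0.33 + 3*0.67 = 117.18 GPa

117.18 GPa


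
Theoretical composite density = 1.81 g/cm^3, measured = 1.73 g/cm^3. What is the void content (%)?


Void% = (rho_theo - rho_actual)/rho_theo * 100 = (1.81 - 1.73)/1.81 * 100 = 4.42%

4.42%


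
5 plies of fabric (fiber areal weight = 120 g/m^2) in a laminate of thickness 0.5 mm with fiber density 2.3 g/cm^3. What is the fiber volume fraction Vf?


Vf = n * FAW / (rho_f * h * 1000) = 5 * 120 / (2.3 * 0.5 * 1000) = 0.5217

0.5217


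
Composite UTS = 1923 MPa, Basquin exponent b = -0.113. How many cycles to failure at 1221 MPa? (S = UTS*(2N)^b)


N = 0.5 * (S/UTS)^(1/b) = 0.5 * (1221/1923)^(1/-0.113) = 27.8398 cycles

27.8398 cycles


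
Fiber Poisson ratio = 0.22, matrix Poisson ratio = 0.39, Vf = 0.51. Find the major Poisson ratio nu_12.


nu_12 = nu_f*Vf + nu_m*(1-Vf) = 0.22*0.51 + 0.39*0.49 = 0.3033

0.3033


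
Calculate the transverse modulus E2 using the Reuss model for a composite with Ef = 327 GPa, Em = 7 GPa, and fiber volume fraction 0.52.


1/E2 = Vf/Ef + (1-Vf)/Em = 0.52/327 + 0.48/7
E2 = 14.25 GPa

14.25 GPa


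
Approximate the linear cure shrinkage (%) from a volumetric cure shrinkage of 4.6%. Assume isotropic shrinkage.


Linear shrinkage ≈ vol_shrink/3 = 4.6/3 = 1.533%

1.533%


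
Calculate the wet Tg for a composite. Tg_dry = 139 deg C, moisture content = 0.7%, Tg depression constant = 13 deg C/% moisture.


Tg_wet = Tg_dry - k*moisture = 139 - 13*0.7 = 129.9 deg C

129.9 deg C


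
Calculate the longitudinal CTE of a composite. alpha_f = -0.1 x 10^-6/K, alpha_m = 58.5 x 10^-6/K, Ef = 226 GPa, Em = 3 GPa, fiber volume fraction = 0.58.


E1 = Ef*Vf + Em*(1-Vf) = 132.34
alpha_1 = (alpha_f*Ef*Vf + alpha_m*Em*(1-Vf))/E1 = 0.46 x 10^-6/K

0.46 x 10^-6/K


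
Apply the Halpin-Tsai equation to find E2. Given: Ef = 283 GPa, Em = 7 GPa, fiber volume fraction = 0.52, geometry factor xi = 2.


eta = (Ef/Em - 1)/(Ef/Em + xi) = (40.4286 - 1)/(40.4286 + 2) = 0.9293
E2 = Em*(1+xi*eta*Vf)/(1-eta*Vf) = 26.64 GPa

26.64 GPa


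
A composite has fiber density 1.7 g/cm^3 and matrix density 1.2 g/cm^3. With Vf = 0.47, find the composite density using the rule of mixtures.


rho_c = rho_f*Vf + rho_m*(1-Vf) = 1.7*0.47 + 1.2*0.53 = 1.435 g/cm^3

1.435 g/cm^3


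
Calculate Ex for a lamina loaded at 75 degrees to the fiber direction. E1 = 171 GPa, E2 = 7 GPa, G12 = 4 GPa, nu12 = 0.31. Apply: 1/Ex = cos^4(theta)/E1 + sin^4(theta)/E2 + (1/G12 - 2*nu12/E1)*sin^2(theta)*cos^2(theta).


cos^4(75) = 0.004487, sin^4(75) = 0.870513, sin^2(75)*cos^2(75) = 0.0625
1/G12 - 2*nu12/E1 = 1/4 - 2*0.31/171 = 0.246374 GPa^-1
1/Ex = 0.004487/171 + 0.870513/7 + 0.246374*0.0625 = 0.1397836 GPa^-1
Ex = 7.15 GPa

7.15 GPa


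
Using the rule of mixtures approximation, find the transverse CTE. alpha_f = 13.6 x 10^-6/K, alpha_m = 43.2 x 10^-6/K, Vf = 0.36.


alpha_2 = alpha_f*Vf + alpha_m*(1-Vf) = 13.6*0.36 + 43.2*0.64 = 32.5 x 10^-6/K

32.5 x 10^-6/K


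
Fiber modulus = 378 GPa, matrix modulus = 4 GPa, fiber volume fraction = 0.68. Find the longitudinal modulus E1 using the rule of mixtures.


E1 = Ef*Vf + Em*(1-Vf) = 378*0.68 + 4*0.32 = 258.32 GPa

258.32 GPa


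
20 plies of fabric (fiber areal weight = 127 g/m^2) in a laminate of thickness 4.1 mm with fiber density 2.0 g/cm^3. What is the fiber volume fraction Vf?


Vf = n * FAW / (rho_f * h * 1000) = 20 * 127 / (2.0 * 4.1 * 1000) = 0.3098

0.3098


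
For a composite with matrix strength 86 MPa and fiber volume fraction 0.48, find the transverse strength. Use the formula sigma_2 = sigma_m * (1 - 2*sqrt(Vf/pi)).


factor = 1 - 2*sqrt(0.48/pi) = 0.2182
sigma_2 = 86 * 0.2182 = 18.77 MPa

18.77 MPa


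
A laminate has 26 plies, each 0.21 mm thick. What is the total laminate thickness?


h = n * t_ply = 26 * 0.21 = 5.46 mm

5.46 mm


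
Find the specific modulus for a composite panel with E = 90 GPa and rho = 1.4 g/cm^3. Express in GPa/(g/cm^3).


Specific stiffness = E/rho = 90/1.4 = 64.3 GPa/(g/cm^3)

64.3 GPa/(g/cm^3)


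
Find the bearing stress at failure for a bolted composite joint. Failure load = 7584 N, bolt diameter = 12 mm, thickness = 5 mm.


sigma_br = F/(d*h) = 7584/(12*5) = 126.4 MPa

126.4 MPa


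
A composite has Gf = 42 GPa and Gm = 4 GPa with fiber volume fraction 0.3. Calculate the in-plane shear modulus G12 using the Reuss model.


1/G12 = Vf/Gf + (1-Vf)/Gm = 0.3/42 + 0.7/4
G12 = 5.49 GPa

5.49 GPa


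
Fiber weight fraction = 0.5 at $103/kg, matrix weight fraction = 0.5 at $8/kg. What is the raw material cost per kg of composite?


Cost = cost_f*Wf + cost_m*Wm = 103*0.5 + 8*0.5 = $55.5/kg

$55.5/kg


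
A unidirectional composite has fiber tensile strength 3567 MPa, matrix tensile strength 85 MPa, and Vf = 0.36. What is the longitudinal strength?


sigma_1 = sigma_f*Vf + sigma_m*(1-Vf) = 3567*0.36 + 85*0.64 = 1338.5 MPa

1338.5 MPa


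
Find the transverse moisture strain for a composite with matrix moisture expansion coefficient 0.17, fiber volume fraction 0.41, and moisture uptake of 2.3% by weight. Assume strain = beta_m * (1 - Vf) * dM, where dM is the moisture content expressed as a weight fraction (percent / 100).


dM = 2.3/100 = 0.023
strain = beta_m * (1-Vf) * dM = 0.17 * 0.59 * 0.023 = 0.0023069

0.0023069
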